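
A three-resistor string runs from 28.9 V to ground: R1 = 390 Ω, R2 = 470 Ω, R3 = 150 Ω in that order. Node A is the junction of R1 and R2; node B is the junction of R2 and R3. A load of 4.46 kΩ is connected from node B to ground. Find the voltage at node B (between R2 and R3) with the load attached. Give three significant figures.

V ≈ 4.17 V

At node B, R3 is in parallel with the load: R3‖R_L = 145.1 Ω.
Below node A the resistance is R2 + (R3‖R_L) = 615.1 Ω, so V_A = 28.9 × 615.1/1005 = 17.69 V.
Then V_B = V_A × (R3‖R_L)/(R2 + R3‖R_L) = 17.69 × 145.1/615.1 = 4.17 V.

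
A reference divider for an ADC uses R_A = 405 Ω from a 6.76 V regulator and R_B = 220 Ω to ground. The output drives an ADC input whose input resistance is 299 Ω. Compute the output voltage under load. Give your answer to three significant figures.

V_out ≈ 1.61 V

The load sits in parallel with R_B: R_B‖R_L = (220 × 299) / (220 + 299) = 126.7 Ω.
V_out = 6.76 × 126.7 / (405 + 126.7) = 6.76 × 126.7/531.7 = 1.61 V.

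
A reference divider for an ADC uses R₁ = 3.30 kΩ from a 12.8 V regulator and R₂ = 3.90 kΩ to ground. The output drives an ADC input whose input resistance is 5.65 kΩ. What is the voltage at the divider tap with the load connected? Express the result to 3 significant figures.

V_out ≈ 5.27 V

The load sits in parallel with R₂: R₂‖R_L = (3.90 × 5.65) / (3.90 + 5.65) = 2.307 kΩ.
V_out = 12.8 × 2.307 / (3.30 + 2.307) = 12.8 × 2.307/5.607 = 5.27 V.
(Unloaded it would have been 6.93 V.)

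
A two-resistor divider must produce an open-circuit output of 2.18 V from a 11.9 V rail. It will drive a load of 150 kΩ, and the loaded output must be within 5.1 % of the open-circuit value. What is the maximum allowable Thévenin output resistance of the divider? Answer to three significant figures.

R_th ≤ 8.06 kΩ

Loading drop = R_th/(R_th + R_L) ≤ 0.0510, so R_th ≤ R_L · ε/(1−ε) = 150 kΩ × 0.0510/0.9490 = 8.06 kΩ.
(Any R1, R2 with R2/(R1+R2) = 0.183 and R1‖R2 ≤ 8.06 kΩ will meet the spec.)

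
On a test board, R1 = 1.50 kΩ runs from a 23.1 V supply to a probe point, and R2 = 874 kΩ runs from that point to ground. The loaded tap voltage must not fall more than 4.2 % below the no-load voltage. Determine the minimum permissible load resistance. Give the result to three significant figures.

Output resistance R_th = R1‖R2 = (1.50 × 874)/875.5 = 1.497 kΩ.
The fractional drop is R_th/(R_th + R_L); requiring this ≤ 0.0420 gives R_L ≥ R_th(1/0.0420 − 1) = 1.497 × 22.81 = 34.2 kΩ.

R_L(min) ≈ 34.2 kΩ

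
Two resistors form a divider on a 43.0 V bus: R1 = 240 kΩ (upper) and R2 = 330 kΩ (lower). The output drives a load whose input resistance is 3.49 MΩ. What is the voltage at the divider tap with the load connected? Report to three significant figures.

V_out ≈ 23.9 V

The load sits in parallel with R2: R2‖R_L = (330 × 3490) / (330 + 3490) = 301.5 kΩ.
V_out = 43.0 × 301.5 / (240 + 301.5) = 43.0 × 301.5/541.5 = 23.9 V.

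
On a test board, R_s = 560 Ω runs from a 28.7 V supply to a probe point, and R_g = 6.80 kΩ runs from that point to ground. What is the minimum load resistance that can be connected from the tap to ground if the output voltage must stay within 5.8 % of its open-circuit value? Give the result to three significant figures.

R_L(min) ≈ 8.40 kΩ

Output resistance R_th = R_s‖R_g = (560 × 6800)/7360 = 517.4 Ω.
The fractional drop is R_th/(R_th + R_L); requiring this ≤ 0.0580 gives R_L ≥ R_th(1/0.0580 − 1) = 517.4 × 16.24 = 8.40 kΩ.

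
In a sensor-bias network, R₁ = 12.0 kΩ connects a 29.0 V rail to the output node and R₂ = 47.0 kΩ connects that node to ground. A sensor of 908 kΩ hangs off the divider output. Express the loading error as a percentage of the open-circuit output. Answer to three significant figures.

The divider's output (Thévenin) resistance is R₁‖R₂ = 9.559 kΩ.
Fractional drop under load = R_th/(R_th + R_L) = 9.559 / (9.559 + 908) = 0.01042.
So the output falls by 1.04 %.

1.04 %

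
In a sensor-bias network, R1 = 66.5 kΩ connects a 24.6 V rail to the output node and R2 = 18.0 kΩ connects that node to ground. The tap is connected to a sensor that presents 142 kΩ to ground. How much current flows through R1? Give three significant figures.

I ≈ 0.298 mA

R2‖R_L = 15.97 kΩ, so the source sees R1 + R2‖R_L = 82.47 kΩ.
I = 24.6 V / 82.47 kΩ = 0.298 mA.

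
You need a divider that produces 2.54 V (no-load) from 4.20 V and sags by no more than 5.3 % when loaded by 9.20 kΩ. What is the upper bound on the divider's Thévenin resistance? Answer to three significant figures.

Loading drop = R_th/(R_th + R_L) ≤ 0.0530, so R_th ≤ R_L · ε/(1−ε) = 9.20 kΩ × 0.0530/0.9470 = 515 Ω.

R_th ≤ 515 Ω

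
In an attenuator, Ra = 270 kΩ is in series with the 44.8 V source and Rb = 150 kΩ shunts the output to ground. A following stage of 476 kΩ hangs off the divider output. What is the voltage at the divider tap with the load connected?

The load sits in parallel with Rb: Rb‖R_L = (150 × 476) / (150 + 476) = 114.1 kΩ.
V_out = 44.8 × 114.1 / (270 + 114.1) = 44.8 × 114.1/384.1 = 13.3 V.

V_out ≈ 13.3 V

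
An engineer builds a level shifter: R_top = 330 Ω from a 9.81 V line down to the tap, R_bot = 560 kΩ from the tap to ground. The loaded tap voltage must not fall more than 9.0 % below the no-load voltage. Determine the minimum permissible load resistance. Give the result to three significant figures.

R_L(min) ≈ 3.33 kΩ

Output resistance R_th = R_top‖R_bot = (330 × 560000)/560300 = 329.8 Ω.
The fractional drop is R_th/(R_th + R_L); requiring this ≤ 0.0900 gives R_L ≥ R_th(1/0.0900 − 1) = 329.8 × 10.11 = 3.33 kΩ.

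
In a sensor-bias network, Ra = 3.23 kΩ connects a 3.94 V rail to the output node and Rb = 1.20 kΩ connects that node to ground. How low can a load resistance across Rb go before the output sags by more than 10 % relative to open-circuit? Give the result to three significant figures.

R_L(min) ≈ 7.87 kΩ

Output resistance R_th = Ra‖Rb = (3230 × 1200)/4430 = 874.9 Ω.
The fractional drop is R_th/(R_th + R_L); requiring this ≤ 0.100 gives R_L ≥ R_th(1/0.100 − 1) = 874.9 × 9.000 = 7.87 kΩ.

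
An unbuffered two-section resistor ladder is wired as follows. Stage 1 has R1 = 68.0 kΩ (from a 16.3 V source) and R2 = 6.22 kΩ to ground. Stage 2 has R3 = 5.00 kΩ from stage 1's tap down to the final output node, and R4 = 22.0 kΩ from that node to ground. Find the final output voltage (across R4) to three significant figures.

Stage 2 presents R3+R4 = 27.00 kΩ as a load on stage 1's tap.
Stage 1's lower leg becomes R2‖(R3+R4) = 5.055 kΩ, so V_mid = 16.3 × 5.055/73.06 = 1.128 V.
Stage 2 is itself unloaded: V_out = V_mid × R4/(R3+R4) = 1.128 × 22.0/27.00 = 0.919 V.

V_out ≈ 0.919 V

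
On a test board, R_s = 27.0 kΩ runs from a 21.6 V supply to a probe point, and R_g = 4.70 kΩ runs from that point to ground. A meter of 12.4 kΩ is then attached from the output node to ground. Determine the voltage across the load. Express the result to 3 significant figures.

V_out ≈ 2.42 V

The load sits in parallel with R_g: R_g‖R_L = (4.70 × 12.4) / (4.70 + 12.4) = 3.408 kΩ.
V_out = 21.6 × 3.408 / (27.0 + 3.408) = 21.6 × 3.408/30.41 = 2.42 V.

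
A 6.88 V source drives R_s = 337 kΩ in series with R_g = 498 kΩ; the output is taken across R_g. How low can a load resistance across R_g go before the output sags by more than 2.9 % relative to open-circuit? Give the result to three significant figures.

R_L(min) ≈ 6.73 MΩ

Output resistance R_th = R_s‖R_g = (337 × 498)/835.0 = 201.0 kΩ.
The fractional drop is R_th/(R_th + R_L); requiring this ≤ 0.0290 gives R_L ≥ R_th(1/0.0290 − 1) = 201.0 × 33.48 = 6.73 MΩ.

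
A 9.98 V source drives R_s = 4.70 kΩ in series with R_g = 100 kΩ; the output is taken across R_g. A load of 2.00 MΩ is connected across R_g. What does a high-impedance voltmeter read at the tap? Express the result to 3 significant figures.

The load sits in parallel with R_g: R_g‖R_L = (100 × 2000) / (100 + 2000) = 95.24 kΩ.
V_out = 9.98 × 95.24 / (4.70 + 95.24) = 9.98 × 95.24/99.94 = 9.51 V.

V_out ≈ 9.51 V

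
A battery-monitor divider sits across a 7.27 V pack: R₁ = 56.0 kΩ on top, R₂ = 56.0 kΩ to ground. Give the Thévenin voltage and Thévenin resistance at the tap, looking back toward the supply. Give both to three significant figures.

V_th = 3.63 V, R_th = 28.0 kΩ

V_th is the open-circuit tap voltage: 7.27 × 56.0/(56.0 + 56.0) = 3.63 V.
With the supply zeroed, R₁ and R₂ appear in parallel from the tap: R_th = R₁‖R₂ = (56.0 × 56.0)/112.0 = 28.0 kΩ.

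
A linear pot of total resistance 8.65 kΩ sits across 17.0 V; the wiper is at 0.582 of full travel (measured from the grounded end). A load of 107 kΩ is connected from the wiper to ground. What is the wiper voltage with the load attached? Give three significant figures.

V ≈ 9.70 V

The wiper splits the pot into (1−α)R = 3.616 kΩ above and αR = 5.034 kΩ below.
Lower section ‖ load = 4.808 kΩ.
V_wiper = 17.0 × 4.808/(3.616 + 4.808) = 9.70 V.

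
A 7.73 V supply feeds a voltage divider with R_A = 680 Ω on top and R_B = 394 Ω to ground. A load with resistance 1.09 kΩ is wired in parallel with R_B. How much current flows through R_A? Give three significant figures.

R_B‖R_L = 289.4 Ω, so the source sees R_A + R_B‖R_L = 969.4 Ω.
I = 7.73 V / 969.4 Ω = 7.97 mA.

I ≈ 7.97 mA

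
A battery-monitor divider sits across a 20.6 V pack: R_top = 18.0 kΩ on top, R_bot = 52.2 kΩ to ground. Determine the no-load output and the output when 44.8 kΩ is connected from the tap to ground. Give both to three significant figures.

Unloaded: 15.3 V; loaded: 11.8 V

Open-circuit: V = 20.6 × 52.2/(18.0 + 52.2) = 15.3 V.
With the load, R_bot becomes R_bot‖R_L = 24.11 kΩ, so V = 20.6 × 24.11/42.11 = 11.8 V.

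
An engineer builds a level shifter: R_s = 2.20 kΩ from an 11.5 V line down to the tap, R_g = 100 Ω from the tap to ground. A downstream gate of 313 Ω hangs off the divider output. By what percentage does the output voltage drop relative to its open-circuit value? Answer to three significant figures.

The divider's output (Thévenin) resistance is R_s‖R_g = 95.65 Ω.
Fractional drop under load = R_th/(R_th + R_L) = 95.65 / (95.65 + 313) = 0.2341.
So the output falls by 23.4 %.

23.4 %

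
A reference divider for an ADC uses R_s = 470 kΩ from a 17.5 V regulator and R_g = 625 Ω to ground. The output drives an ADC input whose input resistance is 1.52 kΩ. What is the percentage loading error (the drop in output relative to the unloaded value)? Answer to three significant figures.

29.1 %

The divider's output (Thévenin) resistance is R_s‖R_g = 624.2 Ω.
Fractional drop under load = R_th/(R_th + R_L) = 624.2 / (624.2 + 1520) = 0.2911.
So the output falls by 29.1 %.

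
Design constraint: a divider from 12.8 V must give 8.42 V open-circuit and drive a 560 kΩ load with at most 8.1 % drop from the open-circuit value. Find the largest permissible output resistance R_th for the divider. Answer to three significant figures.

Loading drop = R_th/(R_th + R_L) ≤ 0.0810, so R_th ≤ R_L · ε/(1−ε) = 560 kΩ × 0.0810/0.9190 = 49.4 kΩ.

R_th ≤ 49.4 kΩ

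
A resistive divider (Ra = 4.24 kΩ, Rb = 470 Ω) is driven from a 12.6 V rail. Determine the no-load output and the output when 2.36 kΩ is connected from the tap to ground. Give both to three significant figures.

Unloaded: 1.26 V; loaded: 1.07 V

Open-circuit: V = 12.6 × 470/(4240 + 470) = 1.26 V.
With the load, Rb becomes Rb‖R_L = 391.9 Ω, so V = 12.6 × 391.9/4632 = 1.07 V.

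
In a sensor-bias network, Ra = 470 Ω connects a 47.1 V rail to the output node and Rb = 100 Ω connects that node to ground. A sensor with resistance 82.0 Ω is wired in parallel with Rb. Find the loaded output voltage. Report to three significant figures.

The load sits in parallel with Rb: Rb‖R_L = (100 × 82.0) / (100 + 82.0) = 45.05 Ω.
V_out = 47.1 × 45.05 / (470 + 45.05) = 47.1 × 45.05/515.1 = 4.12 V.

V_out ≈ 4.12 V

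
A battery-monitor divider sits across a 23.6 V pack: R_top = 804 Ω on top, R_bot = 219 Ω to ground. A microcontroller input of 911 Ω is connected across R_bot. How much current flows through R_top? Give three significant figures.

R_bot‖R_L = 176.6 Ω, so the source sees R_top + R_bot‖R_L = 980.6 Ω.
I = 23.6 V / 980.6 Ω = 24.1 mA.

I ≈ 24.1 mA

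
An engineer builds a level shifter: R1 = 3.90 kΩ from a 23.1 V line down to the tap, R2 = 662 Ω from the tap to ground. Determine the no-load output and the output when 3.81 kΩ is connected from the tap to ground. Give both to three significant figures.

Unloaded: 3.35 V; loaded: 2.92 V

Open-circuit: V = 23.1 × 662/(3900 + 662) = 3.35 V.
With the load, R2 becomes R2‖R_L = 564.0 Ω, so V = 23.1 × 564.0/4464 = 2.92 V.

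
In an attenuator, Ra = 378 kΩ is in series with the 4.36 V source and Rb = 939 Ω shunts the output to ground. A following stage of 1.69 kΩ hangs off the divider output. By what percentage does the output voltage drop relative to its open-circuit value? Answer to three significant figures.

Unloaded V = 4.36 × 939/378900 = 0.01080 V.
Loaded: Rb‖R_L = 603.6 Ω, giving V = 4.36 × 603.6/378600 = 0.006951 V.
Drop = (0.01080 − 0.006951) / 0.01080 = 35.7 %.

35.7 %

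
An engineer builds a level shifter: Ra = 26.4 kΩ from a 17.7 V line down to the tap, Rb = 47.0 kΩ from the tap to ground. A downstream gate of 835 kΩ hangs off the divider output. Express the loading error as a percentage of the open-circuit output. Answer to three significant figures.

The divider's output (Thévenin) resistance is Ra‖Rb = 16.90 kΩ.
Fractional drop under load = R_th/(R_th + R_L) = 16.90 / (16.90 + 835) = 0.01984.
So the output falls by 1.98 %.

1.98 %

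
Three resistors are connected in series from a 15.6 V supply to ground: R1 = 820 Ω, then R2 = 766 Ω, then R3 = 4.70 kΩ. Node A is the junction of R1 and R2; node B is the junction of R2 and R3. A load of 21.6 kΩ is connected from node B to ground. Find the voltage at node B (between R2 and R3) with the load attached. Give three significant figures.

V ≈ 11.1 V

At node B, R3 is in parallel with the load: R3‖R_L = 3860 Ω.
Below node A the resistance is R2 + (R3‖R_L) = 4626 Ω, so V_A = 15.6 × 4626/5446 = 13.25 V.
Then V_B = V_A × (R3‖R_L)/(R2 + R3‖R_L) = 13.25 × 3860/4626 = 11.1 V.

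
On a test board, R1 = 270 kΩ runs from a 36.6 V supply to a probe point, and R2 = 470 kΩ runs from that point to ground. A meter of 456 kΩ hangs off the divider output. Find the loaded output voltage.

The load sits in parallel with R2: R2‖R_L = (470 × 456) / (470 + 456) = 231.4 kΩ.
V_out = 36.6 × 231.4 / (270 + 231.4) = 36.6 × 231.4/501.4 = 16.9 V.

V_out ≈ 16.9 V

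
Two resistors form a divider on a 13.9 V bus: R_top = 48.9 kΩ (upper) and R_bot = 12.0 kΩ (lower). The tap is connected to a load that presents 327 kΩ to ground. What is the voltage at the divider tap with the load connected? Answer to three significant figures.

V_out ≈ 2.66 V

The load sits in parallel with R_bot: R_bot‖R_L = (12.0 × 327) / (12.0 + 327) = 11.58 kΩ.
V_out = 13.9 × 11.58 / (48.9 + 11.58) = 13.9 × 11.58/60.48 = 2.66 V.
(Unloaded it would have been 2.74 V.)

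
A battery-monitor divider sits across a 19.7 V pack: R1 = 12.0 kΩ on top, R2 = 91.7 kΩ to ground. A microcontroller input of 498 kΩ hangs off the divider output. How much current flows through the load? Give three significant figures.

I_L ≈ 0.0343 mA

R2‖R_L = 77.44 kΩ; V_out = 19.7 × 77.44/89.44 = 17.06 V.
I_L = V_out / R_L = 17.06 / 498 kΩ = 0.0343 mA.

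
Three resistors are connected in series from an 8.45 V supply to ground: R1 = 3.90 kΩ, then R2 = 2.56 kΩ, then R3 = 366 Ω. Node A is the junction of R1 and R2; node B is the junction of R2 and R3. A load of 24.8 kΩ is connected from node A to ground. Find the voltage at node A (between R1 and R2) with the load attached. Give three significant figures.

V ≈ 3.39 V

Below node A the series string R2+R3 = 2926 Ω sits in parallel with the 24800 Ω load: 2617 Ω.
V_A = 8.45 × 2617/(3900 + 2617) = 3.39 V.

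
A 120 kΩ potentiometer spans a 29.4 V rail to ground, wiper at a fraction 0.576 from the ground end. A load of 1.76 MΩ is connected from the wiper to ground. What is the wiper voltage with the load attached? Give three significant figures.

V ≈ 16.7 V

The wiper splits the pot into (1−α)R = 50.88 kΩ above and αR = 69.12 kΩ below.
Lower section ‖ load = 66.51 kΩ.
V_wiper = 29.4 × 66.51/(50.88 + 66.51) = 16.7 V.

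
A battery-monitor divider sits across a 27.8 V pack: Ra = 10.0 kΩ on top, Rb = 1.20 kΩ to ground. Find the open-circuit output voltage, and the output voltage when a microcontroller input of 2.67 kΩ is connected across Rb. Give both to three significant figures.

Open-circuit: V = 27.8 × 1.20/(10.0 + 1.20) = 2.98 V.
With the load, Rb becomes Rb‖R_L = 0.8279 kΩ, so V = 27.8 × 0.8279/10.83 = 2.13 V.

Unloaded: 2.98 V; loaded: 2.13 V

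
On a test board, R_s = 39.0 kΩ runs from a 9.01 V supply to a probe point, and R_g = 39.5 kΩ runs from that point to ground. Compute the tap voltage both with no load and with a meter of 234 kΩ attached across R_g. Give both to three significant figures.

Open-circuit: V = 9.01 × 39.5/(39.0 + 39.5) = 4.53 V.
With the load, R_g becomes R_g‖R_L = 33.80 kΩ, so V = 9.01 × 33.80/72.80 = 4.18 V.

Unloaded: 4.53 V; loaded: 4.18 V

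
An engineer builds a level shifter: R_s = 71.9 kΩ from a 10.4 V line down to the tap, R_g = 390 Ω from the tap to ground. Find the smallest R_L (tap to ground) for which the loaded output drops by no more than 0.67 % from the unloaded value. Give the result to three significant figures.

Output resistance R_th = R_s‖R_g = (71900 × 390)/72290 = 387.9 Ω.
The fractional drop is R_th/(R_th + R_L); requiring this ≤ 0.00670 gives R_L ≥ R_th(1/0.00670 − 1) = 387.9 × 148.3 = 57.5 kΩ.

R_L(min) ≈ 57.5 kΩ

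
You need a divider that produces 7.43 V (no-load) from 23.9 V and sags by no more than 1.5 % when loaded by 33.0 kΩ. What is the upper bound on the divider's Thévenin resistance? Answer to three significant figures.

Loading drop = R_th/(R_th + R_L) ≤ 0.0150, so R_th ≤ R_L · ε/(1−ε) = 33.0 kΩ × 0.0150/0.9850 = 503 Ω.
(Any R1, R2 with R2/(R1+R2) = 0.311 and R1‖R2 ≤ 503 Ω will meet the spec.)

R_th ≤ 503 Ω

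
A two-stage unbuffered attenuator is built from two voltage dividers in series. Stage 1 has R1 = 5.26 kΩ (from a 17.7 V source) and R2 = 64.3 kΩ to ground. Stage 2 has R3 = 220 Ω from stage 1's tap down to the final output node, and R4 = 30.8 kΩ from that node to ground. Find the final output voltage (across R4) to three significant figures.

V_out ≈ 14.0 V

Stage 2 presents R3+R4 = 31020 Ω as a load on stage 1's tap.
Stage 1's lower leg becomes R2‖(R3+R4) = 20930 Ω, so V_mid = 17.7 × 20930/26190 = 14.14 V.
Stage 2 is itself unloaded: V_out = V_mid × R4/(R3+R4) = 14.14 × 30800/31020 = 14.0 V.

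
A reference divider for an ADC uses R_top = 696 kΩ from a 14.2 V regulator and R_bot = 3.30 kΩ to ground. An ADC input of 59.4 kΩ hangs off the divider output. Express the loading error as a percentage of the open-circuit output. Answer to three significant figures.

The divider's output (Thévenin) resistance is R_top‖R_bot = 3.284 kΩ.
Fractional drop under load = R_th/(R_th + R_L) = 3.284 / (3.284 + 59.4) = 0.05240.
So the output falls by 5.24 %.

5.24 %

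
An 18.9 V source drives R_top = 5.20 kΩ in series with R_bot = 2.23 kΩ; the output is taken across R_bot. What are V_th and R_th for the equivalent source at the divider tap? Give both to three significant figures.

V_th = 5.67 V, R_th = 1.56 kΩ

V_th is the open-circuit tap voltage: 18.9 × 2.23/(5.20 + 2.23) = 5.67 V.
With the supply zeroed, R_top and R_bot appear in parallel from the tap: R_th = R_top‖R_bot = (5.20 × 2.23)/7.430 = 1.56 kΩ.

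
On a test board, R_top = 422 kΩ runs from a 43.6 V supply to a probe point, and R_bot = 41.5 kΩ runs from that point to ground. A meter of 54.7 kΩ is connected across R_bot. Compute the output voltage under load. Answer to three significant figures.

The load sits in parallel with R_bot: R_bot‖R_L = (41.5 × 54.7) / (41.5 + 54.7) = 23.60 kΩ.
V_out = 43.6 × 23.60 / (422 + 23.60) = 43.6 × 23.60/445.6 = 2.31 V.

V_out ≈ 2.31 V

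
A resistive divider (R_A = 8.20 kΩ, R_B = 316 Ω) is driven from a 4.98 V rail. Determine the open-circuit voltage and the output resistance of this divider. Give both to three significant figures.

V_th = 0.185 V, R_th = 304 Ω

V_th is the open-circuit tap voltage: 4.98 × 316/(8200 + 316) = 0.185 V.
With the supply zeroed, R_A and R_B appear in parallel from the tap: R_th = R_A‖R_B = (8200 × 316)/8516 = 304 Ω.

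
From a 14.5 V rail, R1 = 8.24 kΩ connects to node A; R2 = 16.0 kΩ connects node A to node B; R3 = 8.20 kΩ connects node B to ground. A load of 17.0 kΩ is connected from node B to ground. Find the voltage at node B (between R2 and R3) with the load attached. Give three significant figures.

At node B, R3 is in parallel with the load: R3‖R_L = 5.532 kΩ.
Below node A the resistance is R2 + (R3‖R_L) = 21.53 kΩ, so V_A = 14.5 × 21.53/29.77 = 10.49 V.
Then V_B = V_A × (R3‖R_L)/(R2 + R3‖R_L) = 10.49 × 5.532/21.53 = 2.69 V.

V ≈ 2.69 V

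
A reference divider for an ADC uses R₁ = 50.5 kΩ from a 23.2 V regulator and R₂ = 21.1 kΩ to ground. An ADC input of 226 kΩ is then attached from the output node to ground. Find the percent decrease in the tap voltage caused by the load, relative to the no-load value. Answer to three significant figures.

The divider's output (Thévenin) resistance is R₁‖R₂ = 14.88 kΩ.
Fractional drop under load = R_th/(R_th + R_L) = 14.88 / (14.88 + 226) = 0.06178.
So the output falls by 6.18 %.

6.18 %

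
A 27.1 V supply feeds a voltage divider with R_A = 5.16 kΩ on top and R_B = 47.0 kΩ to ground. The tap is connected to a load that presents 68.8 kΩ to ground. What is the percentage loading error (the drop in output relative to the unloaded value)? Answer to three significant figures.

6.33 %

The divider's output (Thévenin) resistance is R_A‖R_B = 4.650 kΩ.
Fractional drop under load = R_th/(R_th + R_L) = 4.650 / (4.650 + 68.8) = 0.06330.
So the output falls by 6.33 %.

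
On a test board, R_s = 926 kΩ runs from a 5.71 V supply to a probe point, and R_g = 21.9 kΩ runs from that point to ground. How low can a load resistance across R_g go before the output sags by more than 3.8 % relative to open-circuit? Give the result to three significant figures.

Output resistance R_th = R_s‖R_g = (926 × 21.9)/947.9 = 21.39 kΩ.
The fractional drop is R_th/(R_th + R_L); requiring this ≤ 0.0380 gives R_L ≥ R_th(1/0.0380 − 1) = 21.39 × 25.32 = 542 kΩ.

R_L(min) ≈ 542 kΩ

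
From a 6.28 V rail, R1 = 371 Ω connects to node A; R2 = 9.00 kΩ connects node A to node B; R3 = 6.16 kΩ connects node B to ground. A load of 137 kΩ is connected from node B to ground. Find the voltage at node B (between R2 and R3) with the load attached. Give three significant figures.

V ≈ 2.43 V

At node B, R3 is in parallel with the load: R3‖R_L = 5895 Ω.
Below node A the resistance is R2 + (R3‖R_L) = 14890 Ω, so V_A = 6.28 × 14890/15270 = 6.127 V.
Then V_B = V_A × (R3‖R_L)/(R2 + R3‖R_L) = 6.127 × 5895/14890 = 2.43 V.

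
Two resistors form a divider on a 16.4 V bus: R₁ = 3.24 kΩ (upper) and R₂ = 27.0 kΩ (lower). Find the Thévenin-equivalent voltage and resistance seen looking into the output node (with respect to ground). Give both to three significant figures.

V_th = 14.6 V, R_th = 2.89 kΩ

V_th is the open-circuit tap voltage: 16.4 × 27.0/(3.24 + 27.0) = 14.6 V.
With the supply zeroed, R₁ and R₂ appear in parallel from the tap: R_th = R₁‖R₂ = (3.24 × 27.0)/30.24 = 2.89 kΩ.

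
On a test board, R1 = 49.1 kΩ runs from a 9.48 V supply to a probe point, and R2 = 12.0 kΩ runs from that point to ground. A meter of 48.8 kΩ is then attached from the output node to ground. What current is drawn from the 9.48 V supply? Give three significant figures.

I ≈ 0.161 mA

R2‖R_L = 9.632 kΩ, so the source sees R1 + R2‖R_L = 58.73 kΩ.
I = 9.48 V / 58.73 kΩ = 0.161 mA.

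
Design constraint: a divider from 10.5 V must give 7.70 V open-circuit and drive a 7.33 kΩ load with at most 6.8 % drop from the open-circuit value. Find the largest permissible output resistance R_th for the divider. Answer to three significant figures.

R_th ≤ 535 Ω

Loading drop = R_th/(R_th + R_L) ≤ 0.0680, so R_th ≤ R_L · ε/(1−ε) = 7.33 kΩ × 0.0680/0.9320 = 535 Ω.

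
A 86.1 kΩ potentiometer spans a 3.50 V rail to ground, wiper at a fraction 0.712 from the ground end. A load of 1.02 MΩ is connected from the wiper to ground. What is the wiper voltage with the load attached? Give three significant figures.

V ≈ 2.45 V

The wiper splits the pot into (1−α)R = 24.80 kΩ above and αR = 61.30 kΩ below.
Lower section ‖ load = 57.83 kΩ.
V_wiper = 3.50 × 57.83/(24.80 + 57.83) = 2.45 V.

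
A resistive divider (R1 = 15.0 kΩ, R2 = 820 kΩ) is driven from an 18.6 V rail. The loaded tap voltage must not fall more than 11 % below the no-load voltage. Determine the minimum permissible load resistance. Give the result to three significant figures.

R_L(min) ≈ 119 kΩ

Output resistance R_th = R1‖R2 = (15.0 × 820)/835.0 = 14.73 kΩ.
The fractional drop is R_th/(R_th + R_L); requiring this ≤ 0.110 gives R_L ≥ R_th(1/0.110 − 1) = 14.73 × 8.091 = 119 kΩ.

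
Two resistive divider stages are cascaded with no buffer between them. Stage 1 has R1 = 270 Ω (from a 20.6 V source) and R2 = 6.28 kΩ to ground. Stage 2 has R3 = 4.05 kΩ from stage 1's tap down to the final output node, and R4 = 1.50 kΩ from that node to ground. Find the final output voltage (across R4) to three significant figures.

Stage 2 presents R3+R4 = 5550 Ω as a load on stage 1's tap.
Stage 1's lower leg becomes R2‖(R3+R4) = 2946 Ω, so V_mid = 20.6 × 2946/3216 = 18.87 V.
Stage 2 is itself unloaded: V_out = V_mid × R4/(R3+R4) = 18.87 × 1500/5550 = 5.10 V.

V_out ≈ 5.10 V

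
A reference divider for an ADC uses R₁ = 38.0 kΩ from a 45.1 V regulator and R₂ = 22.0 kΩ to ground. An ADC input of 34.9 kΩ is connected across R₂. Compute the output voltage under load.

The load sits in parallel with R₂: R₂‖R_L = (22.0 × 34.9) / (22.0 + 34.9) = 13.49 kΩ.
V_out = 45.1 × 13.49 / (38.0 + 13.49) = 45.1 × 13.49/51.49 = 11.8 V.

V_out ≈ 11.8 V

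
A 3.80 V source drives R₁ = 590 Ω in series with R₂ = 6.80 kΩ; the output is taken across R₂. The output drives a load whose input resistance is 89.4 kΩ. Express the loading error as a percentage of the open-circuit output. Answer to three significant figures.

0.604 %

The divider's output (Thévenin) resistance is R₁‖R₂ = 542.9 Ω.
Fractional drop under load = R_th/(R_th + R_L) = 542.9 / (542.9 + 89400) = 0.006036.
So the output falls by 0.604 %.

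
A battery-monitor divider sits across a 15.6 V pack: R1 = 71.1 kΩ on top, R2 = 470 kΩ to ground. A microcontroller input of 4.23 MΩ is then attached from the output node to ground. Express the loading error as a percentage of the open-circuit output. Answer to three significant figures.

1.44 %

The divider's output (Thévenin) resistance is R1‖R2 = 61.76 kΩ.
Fractional drop under load = R_th/(R_th + R_L) = 61.76 / (61.76 + 4230) = 0.01439.
So the output falls by 1.44 %.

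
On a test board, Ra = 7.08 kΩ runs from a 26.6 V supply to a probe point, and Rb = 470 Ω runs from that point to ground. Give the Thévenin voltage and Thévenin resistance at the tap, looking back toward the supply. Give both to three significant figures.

V_th is the open-circuit tap voltage: 26.6 × 470/(7080 + 470) = 1.66 V.
With the supply zeroed, Ra and Rb appear in parallel from the tap: R_th = Ra‖Rb = (7080 × 470)/7550 = 441 Ω.

V_th = 1.66 V, R_th = 441 Ω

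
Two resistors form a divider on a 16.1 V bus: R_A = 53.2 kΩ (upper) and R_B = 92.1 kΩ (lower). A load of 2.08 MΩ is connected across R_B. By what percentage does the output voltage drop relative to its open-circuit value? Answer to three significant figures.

The divider's output (Thévenin) resistance is R_A‖R_B = 33.72 kΩ.
Fractional drop under load = R_th/(R_th + R_L) = 33.72 / (33.72 + 2080) = 0.01595.
So the output falls by 1.60 %.

1.60 %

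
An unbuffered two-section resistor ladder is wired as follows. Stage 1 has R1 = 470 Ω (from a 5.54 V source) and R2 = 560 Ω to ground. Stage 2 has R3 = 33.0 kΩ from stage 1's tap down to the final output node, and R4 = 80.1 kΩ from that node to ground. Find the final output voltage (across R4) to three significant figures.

V_out ≈ 2.13 V

Stage 2 presents R3+R4 = 113100 Ω as a load on stage 1's tap.
Stage 1's lower leg becomes R2‖(R3+R4) = 557.2 Ω, so V_mid = 5.54 × 557.2/1027 = 3.005 V.
Stage 2 is itself unloaded: V_out = V_mid × R4/(R3+R4) = 3.005 × 80100/113100 = 2.13 V.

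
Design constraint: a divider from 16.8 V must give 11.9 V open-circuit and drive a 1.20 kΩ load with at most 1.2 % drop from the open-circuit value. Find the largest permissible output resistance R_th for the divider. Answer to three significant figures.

Loading drop = R_th/(R_th + R_L) ≤ 0.0120, so R_th ≤ R_L · ε/(1−ε) = 1.20 kΩ × 0.0120/0.9880 = 14.6 Ω.
(Any R1, R2 with R2/(R1+R2) = 0.708 and R1‖R2 ≤ 14.6 Ω will meet the spec.)

R_th ≤ 14.6 Ω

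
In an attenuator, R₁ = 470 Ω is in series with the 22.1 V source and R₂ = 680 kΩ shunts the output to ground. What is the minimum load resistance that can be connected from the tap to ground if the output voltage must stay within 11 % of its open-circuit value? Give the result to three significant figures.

Output resistance R_th = R₁‖R₂ = (470 × 680000)/680500 = 469.7 Ω.
The fractional drop is R_th/(R_th + R_L); requiring this ≤ 0.110 gives R_L ≥ R_th(1/0.110 − 1) = 469.7 × 8.091 = 3.80 kΩ.

R_L(min) ≈ 3.80 kΩ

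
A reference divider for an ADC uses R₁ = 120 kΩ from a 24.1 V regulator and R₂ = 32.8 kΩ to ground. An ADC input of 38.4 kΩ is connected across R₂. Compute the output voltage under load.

V_out ≈ 3.10 V

The load sits in parallel with R₂: R₂‖R_L = (32.8 × 38.4) / (32.8 + 38.4) = 17.69 kΩ.
V_out = 24.1 × 17.69 / (120 + 17.69) = 24.1 × 17.69/137.7 = 3.10 V.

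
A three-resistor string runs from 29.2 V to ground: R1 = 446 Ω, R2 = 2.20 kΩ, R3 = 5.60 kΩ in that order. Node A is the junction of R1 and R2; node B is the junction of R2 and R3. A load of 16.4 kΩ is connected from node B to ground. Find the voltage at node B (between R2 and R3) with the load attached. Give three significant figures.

V ≈ 17.9 V

At node B, R3 is in parallel with the load: R3‖R_L = 4175 Ω.
Below node A the resistance is R2 + (R3‖R_L) = 6375 Ω, so V_A = 29.2 × 6375/6821 = 27.29 V.
Then V_B = V_A × (R3‖R_L)/(R2 + R3‖R_L) = 27.29 × 4175/6375 = 17.9 V.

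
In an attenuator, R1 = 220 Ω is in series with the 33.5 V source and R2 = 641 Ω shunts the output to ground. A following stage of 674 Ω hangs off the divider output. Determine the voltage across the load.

V_out ≈ 20.1 V

The load sits in parallel with R2: R2‖R_L = (641 × 674) / (641 + 674) = 328.5 Ω.
V_out = 33.5 × 328.5 / (220 + 328.5) = 33.5 × 328.5/548.5 = 20.1 V.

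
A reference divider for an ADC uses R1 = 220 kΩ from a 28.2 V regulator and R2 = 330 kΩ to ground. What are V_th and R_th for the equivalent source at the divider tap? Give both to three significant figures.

V_th = 16.9 V, R_th = 132 kΩ

V_th is the open-circuit tap voltage: 28.2 × 330/(220 + 330) = 16.9 V.
With the supply zeroed, R1 and R2 appear in parallel from the tap: R_th = R1‖R2 = (220 × 330)/550.0 = 132 kΩ.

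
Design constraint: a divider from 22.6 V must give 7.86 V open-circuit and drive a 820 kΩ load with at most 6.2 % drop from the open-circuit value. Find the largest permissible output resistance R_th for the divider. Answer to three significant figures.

R_th ≤ 54.2 kΩ

Loading drop = R_th/(R_th + R_L) ≤ 0.0620, so R_th ≤ R_L · ε/(1−ε) = 820 kΩ × 0.0620/0.9380 = 54.2 kΩ.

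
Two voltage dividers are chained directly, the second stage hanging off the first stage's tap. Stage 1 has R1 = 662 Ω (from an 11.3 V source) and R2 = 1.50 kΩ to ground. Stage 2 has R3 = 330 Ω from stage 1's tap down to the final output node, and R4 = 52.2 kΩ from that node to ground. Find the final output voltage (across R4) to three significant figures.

Stage 2 presents R3+R4 = 52530 Ω as a load on stage 1's tap.
Stage 1's lower leg becomes R2‖(R3+R4) = 1458 Ω, so V_mid = 11.3 × 1458/2120 = 7.772 V.
Stage 2 is itself unloaded: V_out = V_mid × R4/(R3+R4) = 7.772 × 52200/52530 = 7.72 V.

V_out ≈ 7.72 V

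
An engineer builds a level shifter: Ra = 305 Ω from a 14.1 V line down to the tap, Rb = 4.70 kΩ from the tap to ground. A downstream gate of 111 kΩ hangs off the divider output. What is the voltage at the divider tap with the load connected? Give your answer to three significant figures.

The load sits in parallel with Rb: Rb‖R_L = (4700 × 111000) / (4700 + 111000) = 4509 Ω.
V_out = 14.1 × 4509 / (305 + 4509) = 14.1 × 4509/4814 = 13.2 V.

V_out ≈ 13.2 V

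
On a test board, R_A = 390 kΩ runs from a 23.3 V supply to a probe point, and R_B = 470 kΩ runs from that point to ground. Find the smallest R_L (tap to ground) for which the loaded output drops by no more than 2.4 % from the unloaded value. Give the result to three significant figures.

Output resistance R_th = R_A‖R_B = (390 × 470)/860.0 = 213.1 kΩ.
The fractional drop is R_th/(R_th + R_L); requiring this ≤ 0.0240 gives R_L ≥ R_th(1/0.0240 − 1) = 213.1 × 40.67 = 8.67 MΩ.

R_L(min) ≈ 8.67 MΩ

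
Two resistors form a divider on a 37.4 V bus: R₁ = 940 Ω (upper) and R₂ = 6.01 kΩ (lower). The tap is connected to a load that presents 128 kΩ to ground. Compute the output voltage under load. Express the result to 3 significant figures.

The load sits in parallel with R₂: R₂‖R_L = (6010 × 128000) / (6010 + 128000) = 5740 Ω.
V_out = 37.4 × 5740 / (940 + 5740) = 37.4 × 5740/6680 = 32.1 V.

V_out ≈ 32.1 V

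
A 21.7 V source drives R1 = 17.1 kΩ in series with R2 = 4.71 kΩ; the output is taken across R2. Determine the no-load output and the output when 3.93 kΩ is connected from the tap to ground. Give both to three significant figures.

Unloaded: 4.69 V; loaded: 2.42 V

Open-circuit: V = 21.7 × 4.71/(17.1 + 4.71) = 4.69 V.
With the load, R2 becomes R2‖R_L = 2.142 kΩ, so V = 21.7 × 2.142/19.24 = 2.42 V.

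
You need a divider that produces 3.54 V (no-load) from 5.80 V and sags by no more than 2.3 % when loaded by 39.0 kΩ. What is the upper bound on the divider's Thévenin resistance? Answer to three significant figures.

R_th ≤ 918 Ω

Loading drop = R_th/(R_th + R_L) ≤ 0.0230, so R_th ≤ R_L · ε/(1−ε) = 39.0 kΩ × 0.0230/0.9770 = 918 Ω.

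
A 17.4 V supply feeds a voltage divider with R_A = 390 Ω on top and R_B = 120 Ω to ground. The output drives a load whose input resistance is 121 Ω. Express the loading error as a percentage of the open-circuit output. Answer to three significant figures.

43.1 %

The divider's output (Thévenin) resistance is R_A‖R_B = 91.76 Ω.
Fractional drop under load = R_th/(R_th + R_L) = 91.76 / (91.76 + 121) = 0.4313.
So the output falls by 43.1 %.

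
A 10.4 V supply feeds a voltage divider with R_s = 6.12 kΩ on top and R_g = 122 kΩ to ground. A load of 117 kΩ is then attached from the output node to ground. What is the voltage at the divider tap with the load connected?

The load sits in parallel with R_g: R_g‖R_L = (122 × 117) / (122 + 117) = 59.72 kΩ.
V_out = 10.4 × 59.72 / (6.12 + 59.72) = 10.4 × 59.72/65.84 = 9.43 V.
(Unloaded it would have been 9.90 V.)

V_out ≈ 9.43 V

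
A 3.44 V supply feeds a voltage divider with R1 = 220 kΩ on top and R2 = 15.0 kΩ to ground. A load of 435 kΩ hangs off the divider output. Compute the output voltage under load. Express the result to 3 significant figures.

V_out ≈ 0.213 V

The load sits in parallel with R2: R2‖R_L = (15.0 × 435) / (15.0 + 435) = 14.50 kΩ.
V_out = 3.44 × 14.50 / (220 + 14.50) = 3.44 × 14.50/234.5 = 0.213 V.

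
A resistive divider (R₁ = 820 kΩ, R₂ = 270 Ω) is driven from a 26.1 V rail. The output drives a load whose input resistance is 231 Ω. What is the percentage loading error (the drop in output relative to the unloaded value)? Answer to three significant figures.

53.9 %

Unloaded V = 26.1 × 270/820300 = 0.008591 V.
Loaded: R₂‖R_L = 124.5 Ω, giving V = 26.1 × 124.5/820100 = 0.003962 V.
Drop = (0.008591 − 0.003962) / 0.008591 = 53.9 %.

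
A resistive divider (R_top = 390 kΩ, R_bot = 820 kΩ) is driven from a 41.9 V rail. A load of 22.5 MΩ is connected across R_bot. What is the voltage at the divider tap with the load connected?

V_out ≈ 28.1 V

The load sits in parallel with R_bot: R_bot‖R_L = (820 × 22500) / (820 + 22500) = 791.2 kΩ.
V_out = 41.9 × 791.2 / (390 + 791.2) = 41.9 × 791.2/1181 = 28.1 V.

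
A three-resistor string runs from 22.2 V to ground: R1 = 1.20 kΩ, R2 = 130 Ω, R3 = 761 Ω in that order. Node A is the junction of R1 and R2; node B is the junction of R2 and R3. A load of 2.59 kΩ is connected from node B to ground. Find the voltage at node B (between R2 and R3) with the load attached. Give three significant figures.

At node B, R3 is in parallel with the load: R3‖R_L = 588.2 Ω.
Below node A the resistance is R2 + (R3‖R_L) = 718.2 Ω, so V_A = 22.2 × 718.2/1918 = 8.312 V.
Then V_B = V_A × (R3‖R_L)/(R2 + R3‖R_L) = 8.312 × 588.2/718.2 = 6.81 V.

V ≈ 6.81 V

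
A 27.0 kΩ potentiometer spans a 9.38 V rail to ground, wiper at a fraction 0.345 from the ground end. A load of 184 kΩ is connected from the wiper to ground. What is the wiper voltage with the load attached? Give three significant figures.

V ≈ 3.13 V

The wiper splits the pot into (1−α)R = 17.68 kΩ above and αR = 9.315 kΩ below.
Lower section ‖ load = 8.866 kΩ.
V_wiper = 9.38 × 8.866/(17.68 + 8.866) = 3.13 V.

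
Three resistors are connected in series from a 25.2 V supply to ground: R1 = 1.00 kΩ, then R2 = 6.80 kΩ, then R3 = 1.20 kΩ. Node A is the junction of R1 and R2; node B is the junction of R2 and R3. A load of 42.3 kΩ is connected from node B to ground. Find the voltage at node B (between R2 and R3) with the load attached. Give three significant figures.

V ≈ 3.28 V

At node B, R3 is in parallel with the load: R3‖R_L = 1.167 kΩ.
Below node A the resistance is R2 + (R3‖R_L) = 7.967 kΩ, so V_A = 25.2 × 7.967/8.967 = 22.39 V.
Then V_B = V_A × (R3‖R_L)/(R2 + R3‖R_L) = 22.39 × 1.167/7.967 = 3.28 V.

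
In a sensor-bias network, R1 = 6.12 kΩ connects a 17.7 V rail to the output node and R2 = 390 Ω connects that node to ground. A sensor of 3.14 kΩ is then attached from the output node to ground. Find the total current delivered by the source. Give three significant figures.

R2‖R_L = 346.9 Ω, so the source sees R1 + R2‖R_L = 6467 Ω.
I = 17.7 V / 6467 Ω = 2.74 mA.

I ≈ 2.74 mA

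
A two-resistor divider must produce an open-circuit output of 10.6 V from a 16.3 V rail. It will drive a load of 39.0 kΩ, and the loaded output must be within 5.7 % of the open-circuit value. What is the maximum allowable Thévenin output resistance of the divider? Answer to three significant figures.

R_th ≤ 2.36 kΩ

Loading drop = R_th/(R_th + R_L) ≤ 0.0570, so R_th ≤ R_L · ε/(1−ε) = 39.0 kΩ × 0.0570/0.9430 = 2.36 kΩ.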